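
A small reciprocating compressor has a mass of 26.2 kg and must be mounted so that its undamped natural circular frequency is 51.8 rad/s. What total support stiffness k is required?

70300 N/m

k = m·ω_n² = 26.2 × 51.80² = 26.2 × 2683 = 70300 N/m.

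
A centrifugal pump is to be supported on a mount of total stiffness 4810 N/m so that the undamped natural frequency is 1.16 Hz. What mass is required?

90.5 kg

ω_n = 2πf_n = 2π × 1.16 = 7.288 rad/s.
m = k/ω_n² = 4810/7.288² = 4810/53.12 = 90.55 kg.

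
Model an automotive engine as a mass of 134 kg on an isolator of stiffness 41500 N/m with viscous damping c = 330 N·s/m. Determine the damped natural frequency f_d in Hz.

2.79 Hz

ω_n = √(k/m) = √(41500/134) = 17.60 rad/s.
Critical damping c_c = 2√(k·m) = 2√(41500 × 134) = 4716 N·s/m, so ζ = c/c_c = 330/4716 = 0.06997.
ω_d = ω_n√(1 − ζ²) = 17.60 × √(1 − 0.00490) = 17.56 rad/s.
f_d = ω_d/(2π) = 2.794 Hz.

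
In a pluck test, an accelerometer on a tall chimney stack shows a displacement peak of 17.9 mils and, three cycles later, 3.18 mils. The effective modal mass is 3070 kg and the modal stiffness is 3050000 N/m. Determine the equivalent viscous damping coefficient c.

Logarithmic decrement δ = (1/n)·ln(x₀/x_n) = (1/3)·ln(17.9/3.18) = (1/3)·ln(5.629) = 0.5760.
ζ = δ/√(4π² + δ²) = 0.5760/√(39.48 + 0.332) = 0.5760/6.310 = 0.09129.
c = ζ · 2√(km) = 0.09129 × 2√(3050000 × 3070) = 0.09129 × 193500 = 17670 N·s/m.

17700 N·s/m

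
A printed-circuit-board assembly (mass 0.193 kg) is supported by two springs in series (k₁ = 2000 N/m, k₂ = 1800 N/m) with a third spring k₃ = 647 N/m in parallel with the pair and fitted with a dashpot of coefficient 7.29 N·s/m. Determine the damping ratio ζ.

0.208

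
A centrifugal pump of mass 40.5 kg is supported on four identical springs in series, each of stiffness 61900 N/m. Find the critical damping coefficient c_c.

1580 N·s/m

Series springs: 1/k_eq = 4/61900, so k_eq = 61900/4 = 15480 N/m.
c_c = 2√(k_eq·m) = 2√(15480 × 40.5) = 2 × 791.7 = 1583 N·s/m.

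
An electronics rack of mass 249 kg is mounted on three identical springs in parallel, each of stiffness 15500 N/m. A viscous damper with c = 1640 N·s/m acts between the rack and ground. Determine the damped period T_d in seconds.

Parallel springs add: k_eq = 3 × 15500 = 46500 N/m.
ω_n = √(k_eq/m) = √(46500/249) = 13.67 rad/s.
Critical damping c_c = 2√(k_eq·m) = 2√(46500 × 249) = 6805 N·s/m, so ζ = c/c_c = 1640/6805 = 0.2410.
ω_d = ω_n√(1 − ζ²) = 13.67 × √(1 − 0.0581) = 13.26 rad/s.
T_d = 2π/ω_d = 0.4737 s.

0.474 s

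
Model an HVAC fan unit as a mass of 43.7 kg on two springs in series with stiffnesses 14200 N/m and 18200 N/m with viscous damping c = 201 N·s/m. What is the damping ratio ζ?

0.170

Series springs: 1/k_eq = 1/14200 + 1/18200 = 0.0001254, so k_eq = 7977 N/m.
ω_n = √(k_eq/m) = √(7977/43.7) = 13.51 rad/s.
Critical damping c_c = 2√(k_eq·m) = 2√(7977 × 43.7) = 1181 N·s/m, so ζ = c/c_c = 201/1181 = 0.1702.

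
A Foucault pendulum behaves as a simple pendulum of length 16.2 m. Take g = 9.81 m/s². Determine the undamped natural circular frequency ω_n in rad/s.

0.778 rad/s

For a simple pendulum ω_n = √(g/L) = √(9.81/16.2) = √0.6056 = 0.7782 rad/s.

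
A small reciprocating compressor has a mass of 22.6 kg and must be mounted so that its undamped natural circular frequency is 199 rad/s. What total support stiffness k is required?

895000 N/m

k = m·ω_n² = 22.6 × 199.0² = 22.6 × 39600 = 895000 N/m.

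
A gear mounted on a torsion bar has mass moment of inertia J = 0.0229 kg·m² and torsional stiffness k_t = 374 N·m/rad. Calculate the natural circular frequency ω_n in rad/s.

128 rad/s

ω_n = √(k_t/J) = √(374/0.0229) = √16330 = 127.8 rad/s.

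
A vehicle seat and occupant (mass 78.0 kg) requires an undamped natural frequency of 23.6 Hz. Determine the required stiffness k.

1720000 N/m

ω_n = 2πf_n = 2π × 23.6 = 148.3 rad/s.
k = m·ω_n² = 78.0 × 148.3² = 78.0 × 21990 = 1715000 N/m.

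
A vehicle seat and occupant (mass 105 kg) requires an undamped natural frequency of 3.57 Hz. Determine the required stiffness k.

ω_n = 2πf_n = 2π × 3.57 = 22.43 rad/s.
k = m·ω_n² = 105 × 22.43² = 105 × 503.1 = 52830 N/m.

52800 N/m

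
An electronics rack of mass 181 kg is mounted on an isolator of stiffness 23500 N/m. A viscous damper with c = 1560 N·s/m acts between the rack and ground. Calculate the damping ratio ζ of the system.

ω_n = √(k/m) = √(23500/181) = 11.39 rad/s.
Critical damping c_c = 2√(k·m) = 2√(23500 × 181) = 4125 N·s/m, so ζ = c/c_c = 1560/4125 = 0.3782.

0.378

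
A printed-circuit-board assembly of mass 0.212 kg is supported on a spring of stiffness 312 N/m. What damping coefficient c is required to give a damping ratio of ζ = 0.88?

c_c = 2√(k·m) = 2√(312.0 × 0.212) = 16.27 N·s/m.
c = ζ·c_c = 0.88 × 16.27 = 14.31 N·s/m.

14.3 N·s/m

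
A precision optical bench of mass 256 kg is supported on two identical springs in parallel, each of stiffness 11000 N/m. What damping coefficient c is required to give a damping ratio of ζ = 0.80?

Parallel springs add: k_eq = 2 × 11000 = 22000 N/m.
c_c = 2√(k_eq·m) = 2√(22000 × 256) = 4746 N·s/m.
c = ζ·c_c = 0.80 × 4746 = 3797 N·s/m.

3800 N·s/m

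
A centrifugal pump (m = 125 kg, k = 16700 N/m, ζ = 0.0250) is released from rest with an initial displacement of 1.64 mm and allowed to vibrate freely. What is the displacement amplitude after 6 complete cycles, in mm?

Logarithmic decrement δ = 2πζ/√(1 − ζ²) = 2π × 0.02500/√(1 − 0.000625) = 0.1571.
After n cycles, x_n/x₀ = e^(−nδ), so x_6 = 1.64 × e^(−6 × 0.1571) = 1.64 × 0.3895 = 0.6389 mm.

0.639 mm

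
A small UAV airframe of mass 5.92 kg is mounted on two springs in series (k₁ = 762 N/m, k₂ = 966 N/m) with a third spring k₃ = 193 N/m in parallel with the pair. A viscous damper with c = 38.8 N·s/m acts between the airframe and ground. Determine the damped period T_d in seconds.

0.649 s

Series pair: k_s = k₁k₂/(k₁+k₂) = (762)(966)/(762 + 966) = 426.0 N/m. In parallel with k₃: k_eq = 426.0 + 193 = 619.0 N/m.
ω_n = √(k_eq/m) = √(619.0/5.92) = 10.23 rad/s.
Critical damping c_c = 2√(k_eq·m) = 2√(619.0 × 5.92) = 121.1 N·s/m, so ζ = c/c_c = 38.8/121.1 = 0.3205.
ω_d = ω_n√(1 − ζ²) = 10.23 × √(1 − 0.103) = 9.686 rad/s.
T_d = 2π/ω_d = 0.6487 s.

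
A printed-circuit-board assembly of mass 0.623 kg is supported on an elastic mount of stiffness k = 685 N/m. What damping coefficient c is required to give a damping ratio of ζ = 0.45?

18.6 N·s/m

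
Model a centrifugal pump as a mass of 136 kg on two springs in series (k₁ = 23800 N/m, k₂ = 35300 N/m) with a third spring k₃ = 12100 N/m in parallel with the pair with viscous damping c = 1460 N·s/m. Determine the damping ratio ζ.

Series pair: k_s = k₁k₂/(k₁+k₂) = (23800)(35300)/(23800 + 35300) = 14220 N/m. In parallel with k₃: k_eq = 14220 + 12100 = 26320 N/m.
ω_n = √(k_eq/m) = √(26320/136) = 13.91 rad/s.
Critical damping c_c = 2√(k_eq·m) = 2√(26320 × 136) = 3784 N·s/m, so ζ = c/c_c = 1460/3784 = 0.3859.

0.386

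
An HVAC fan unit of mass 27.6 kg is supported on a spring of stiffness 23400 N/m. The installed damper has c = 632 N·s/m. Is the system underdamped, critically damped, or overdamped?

c_c = 2√(k·m) = 1607 N·s/m; ζ = c/c_c = 632/1607 = 0.393.
Since ζ < 1 the system is underdamped.

underdamped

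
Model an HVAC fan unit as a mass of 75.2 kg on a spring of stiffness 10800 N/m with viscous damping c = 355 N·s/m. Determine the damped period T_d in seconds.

ω_n = √(k/m) = √(10800/75.2) = 11.98 rad/s.
Critical damping c_c = 2√(k·m) = 2√(10800 × 75.2) = 1802 N·s/m, so ζ = c/c_c = 355/1802 = 0.1970.
ω_d = ω_n√(1 − ζ²) = 11.98 × √(1 − 0.0388) = 11.75 rad/s.
T_d = 2π/ω_d = 0.5348 s.

0.535 s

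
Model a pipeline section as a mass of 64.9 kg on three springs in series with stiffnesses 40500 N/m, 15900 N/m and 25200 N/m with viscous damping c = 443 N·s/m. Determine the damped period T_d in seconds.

0.601 s

Series springs: 1/k_eq = 1/40500 + 1/15900 + 1/25200 = 0.0001273, so k_eq = 7857 N/m.
ω_n = √(k_eq/m) = √(7857/64.9) = 11.00 rad/s.
Critical damping c_c = 2√(k_eq·m) = 2√(7857 × 64.9) = 1428 N·s/m, so ζ = c/c_c = 443/1428 = 0.3102.
ω_d = ω_n√(1 − ζ²) = 11.00 × √(1 − 0.0962) = 10.46 rad/s.
T_d = 2π/ω_d = 0.6007 s.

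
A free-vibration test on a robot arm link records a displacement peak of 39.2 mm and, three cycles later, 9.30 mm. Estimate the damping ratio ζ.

0.0761

Logarithmic decrement δ = (1/n)·ln(x₀/x_n) = (1/3)·ln(39.2/9.30) = (1/3)·ln(4.215) = 0.4796.
ζ = δ/√(4π² + δ²) = 0.4796/√(39.48 + 0.230) = 0.4796/6.301 = 0.07610.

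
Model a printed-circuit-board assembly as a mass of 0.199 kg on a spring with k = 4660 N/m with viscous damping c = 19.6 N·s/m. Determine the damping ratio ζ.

ω_n = √(k/m) = √(4660/0.199) = 153.0 rad/s.
Critical damping c_c = 2√(k·m) = 2√(4660 × 0.199) = 60.90 N·s/m, so ζ = c/c_c = 19.6/60.90 = 0.3218.

0.322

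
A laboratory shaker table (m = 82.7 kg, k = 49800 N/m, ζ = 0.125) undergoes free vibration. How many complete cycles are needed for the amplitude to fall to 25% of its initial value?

2 cycles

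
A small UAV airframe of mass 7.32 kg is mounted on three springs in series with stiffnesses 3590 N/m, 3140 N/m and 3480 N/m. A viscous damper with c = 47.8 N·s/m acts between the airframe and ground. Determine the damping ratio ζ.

Series springs: 1/k_eq = 1/3590 + 1/3140 + 1/3480 = 0.0008844, so k_eq = 1131 N/m.
ω_n = √(k_eq/m) = √(1131/7.32) = 12.43 rad/s.
Critical damping c_c = 2√(k_eq·m) = 2√(1131 × 7.32) = 182.0 N·s/m, so ζ = c/c_c = 47.8/182.0 = 0.2627.

0.263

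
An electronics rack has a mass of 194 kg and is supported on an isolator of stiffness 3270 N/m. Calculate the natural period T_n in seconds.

ω_n = √(k/m) = √(3270/194) = √16.86 = 4.106 rad/s.
T_n = 2π/ω_n = 6.283/4.106 = 1.530 s.

1.53 s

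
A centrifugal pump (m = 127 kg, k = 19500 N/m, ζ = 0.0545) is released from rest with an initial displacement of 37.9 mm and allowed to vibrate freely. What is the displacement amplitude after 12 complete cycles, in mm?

0.619 mm

Logarithmic decrement δ = 2πζ/√(1 − ζ²) = 2π × 0.05450/√(1 − 0.00297) = 0.3429.
After n cycles, x_n/x₀ = e^(−nδ), so x_12 = 37.9 × e^(−12 × 0.3429) = 37.9 × 0.01632 = 0.6186 mm.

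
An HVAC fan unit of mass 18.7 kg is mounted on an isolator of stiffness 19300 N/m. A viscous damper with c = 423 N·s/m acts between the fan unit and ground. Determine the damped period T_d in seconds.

ω_n = √(k/m) = √(19300/18.7) = 32.13 rad/s.
Critical damping c_c = 2√(k·m) = 2√(19300 × 18.7) = 1202 N·s/m, so ζ = c/c_c = 423/1202 = 0.3521.
ω_d = ω_n√(1 − ζ²) = 32.13 × √(1 − 0.124) = 30.07 rad/s.
T_d = 2π/ω_d = 0.2090 s.

0.209 s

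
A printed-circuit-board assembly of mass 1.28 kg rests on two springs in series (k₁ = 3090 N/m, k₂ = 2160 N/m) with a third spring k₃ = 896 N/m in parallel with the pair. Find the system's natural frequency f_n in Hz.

6.55 Hz

Series pair: k_s = k₁k₂/(k₁+k₂) = (3090)(2160)/(3090 + 2160) = 1271 N/m. In parallel with k₃: k_eq = 1271 + 896 = 2167 N/m.
ω_n = √(k_eq/m) = √(2167/1.28) = √1693 = 41.15 rad/s.
f_n = ω_n/(2π) = 41.15/6.283 = 6.549 Hz.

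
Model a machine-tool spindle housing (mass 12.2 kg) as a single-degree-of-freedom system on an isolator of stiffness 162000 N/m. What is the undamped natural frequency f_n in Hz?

ω_n = √(k/m) = √(162000/12.2) = √13280 = 115.2 rad/s.
f_n = ω_n/(2π) = 115.2/6.283 = 18.34 Hz.

18.3 Hz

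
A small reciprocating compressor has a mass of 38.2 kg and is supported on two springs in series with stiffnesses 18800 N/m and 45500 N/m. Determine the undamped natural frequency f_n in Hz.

Series springs: 1/k_eq = 1/18800 + 1/45500 = 7.517×10^-5, so k_eq = 13300 N/m.
ω_n = √(k_eq/m) = √(13300/38.2) = √348.3 = 18.66 rad/s.
f_n = ω_n/(2π) = 18.66/6.283 = 2.970 Hz.

2.97 Hz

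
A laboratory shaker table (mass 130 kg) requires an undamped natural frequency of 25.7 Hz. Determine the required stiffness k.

ω_n = 2πf_n = 2π × 25.7 = 161.5 rad/s.
k = m·ω_n² = 130 × 161.5² = 130 × 26080 = 3390000 N/m.

3390000 N/m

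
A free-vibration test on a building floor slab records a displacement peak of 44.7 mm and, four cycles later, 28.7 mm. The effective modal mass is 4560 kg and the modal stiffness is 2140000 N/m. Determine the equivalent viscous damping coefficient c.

Logarithmic decrement δ = (1/n)·ln(x₀/x_n) = (1/4)·ln(44.7/28.7) = (1/4)·ln(1.557) = 0.1108.
ζ = δ/√(4π² + δ²) = 0.1108/√(39.48 + 0.0123) = 0.1108/6.284 = 0.01763.
c = ζ · 2√(km) = 0.01763 × 2√(2140000 × 4560) = 0.01763 × 197600 = 3482 N·s/m.

3480 N·s/m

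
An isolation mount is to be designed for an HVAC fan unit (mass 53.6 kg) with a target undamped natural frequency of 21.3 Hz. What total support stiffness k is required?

ω_n = 2πf_n = 2π × 21.3 = 133.8 rad/s.
k = m·ω_n² = 53.6 × 133.8² = 53.6 × 17910 = 960000 N/m.

960000 N/m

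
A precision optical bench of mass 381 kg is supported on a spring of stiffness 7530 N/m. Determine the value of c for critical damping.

c_c = 2√(k·m) = 2√(7530 × 381) = 2 × 1694 = 3388 N·s/m.

3390 N·s/m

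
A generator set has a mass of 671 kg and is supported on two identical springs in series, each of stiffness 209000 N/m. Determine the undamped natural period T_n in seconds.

Series springs: 1/k_eq = 2/209000, so k_eq = 209000/2 = 104500 N/m.
ω_n = √(k_eq/m) = √(104500/671) = √155.7 = 12.48 rad/s.
T_n = 2π/ω_n = 6.283/12.48 = 0.5035 s.

0.503 s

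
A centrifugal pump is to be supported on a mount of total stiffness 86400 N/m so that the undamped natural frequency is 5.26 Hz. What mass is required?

ω_n = 2πf_n = 2π × 5.26 = 33.05 rad/s.
m = k/ω_n² = 86400/33.05² = 86400/1092 = 79.10 kg.

79.1 kg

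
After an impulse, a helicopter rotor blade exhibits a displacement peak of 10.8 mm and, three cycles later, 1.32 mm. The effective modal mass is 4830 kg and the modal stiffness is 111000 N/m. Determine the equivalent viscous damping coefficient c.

5130 N·s/m

Logarithmic decrement δ = (1/n)·ln(x₀/x_n) = (1/3)·ln(10.8/1.32) = (1/3)·ln(8.182) = 0.7006.
ζ = δ/√(4π² + δ²) = 0.7006/√(39.48 + 0.491) = 0.7006/6.322 = 0.1108.
c = ζ · 2√(km) = 0.1108 × 2√(111000 × 4830) = 0.1108 × 46310 = 5132 N·s/m.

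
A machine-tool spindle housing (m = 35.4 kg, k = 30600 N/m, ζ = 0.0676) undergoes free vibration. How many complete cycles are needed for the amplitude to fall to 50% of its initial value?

Logarithmic decrement δ = 2πζ/√(1 − ζ²) = 2π × 0.06760/√(1 − 0.00457) = 0.4257.
x_n/x₀ = e^(−nδ) ≤ 0.5; take ln: n ≥ ln(1/0.5)/δ = 0.6931/0.4257 = 1.628.
So 2 complete cycles are required.

2 cycles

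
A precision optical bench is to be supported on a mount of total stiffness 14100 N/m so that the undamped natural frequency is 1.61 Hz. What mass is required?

138 kg

ω_n = 2πf_n = 2π × 1.61 = 10.12 rad/s.
m = k/ω_n² = 14100/10.12² = 14100/102.3 = 137.8 kg.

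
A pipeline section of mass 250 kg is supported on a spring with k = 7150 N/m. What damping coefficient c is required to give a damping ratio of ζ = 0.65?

c_c = 2√(k·m) = 2√(7150 × 250) = 2674 N·s/m.
c = ζ·c_c = 0.65 × 2674 = 1738 N·s/m.

1740 N·s/m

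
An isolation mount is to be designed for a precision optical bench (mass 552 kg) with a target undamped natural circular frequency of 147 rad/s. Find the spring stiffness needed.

11900000 N/m

k = m·ω_n² = 552 × 147.0² = 552 × 21610 = 11930000 N/m.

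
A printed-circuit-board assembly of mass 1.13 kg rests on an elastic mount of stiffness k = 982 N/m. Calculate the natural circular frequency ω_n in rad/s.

29.5 rad/s

ω_n = √(k/m) = √(982.0/1.13) = √869.0 = 29.48 rad/s.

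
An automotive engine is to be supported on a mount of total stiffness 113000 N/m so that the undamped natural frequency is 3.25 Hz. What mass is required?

ω_n = 2πf_n = 2π × 3.25 = 20.42 rad/s.
m = k/ω_n² = 113000/20.42² = 113000/417.0 = 271.0 kg.

271 kg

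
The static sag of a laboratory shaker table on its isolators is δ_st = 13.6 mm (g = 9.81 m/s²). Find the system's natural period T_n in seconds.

ω_n = √(g/δ_st) = √(9.81/0.0136) = √721.3 = 26.86 rad/s.
T_n = 2π/ω_n = 6.283/26.86 = 0.2339 s.

0.234 s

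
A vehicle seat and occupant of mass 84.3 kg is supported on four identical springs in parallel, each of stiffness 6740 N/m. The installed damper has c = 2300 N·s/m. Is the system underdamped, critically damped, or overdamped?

underdamped

Parallel springs add: k_eq = 4 × 6740 = 26960 N/m.
c_c = 2√(k_eq·m) = 3015 N·s/m; ζ = c/c_c = 2300/3015 = 0.763.
Since ζ < 1 the system is underdamped.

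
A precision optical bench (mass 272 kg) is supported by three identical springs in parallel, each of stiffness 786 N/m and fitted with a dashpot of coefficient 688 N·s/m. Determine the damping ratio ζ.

0.430

Parallel springs add: k_eq = 3 × 786 = 2358 N/m.
ω_n = √(k_eq/m) = √(2358/272) = 2.944 rad/s.
Critical damping c_c = 2√(k_eq·m) = 2√(2358 × 272) = 1602 N·s/m, so ζ = c/c_c = 688/1602 = 0.4295.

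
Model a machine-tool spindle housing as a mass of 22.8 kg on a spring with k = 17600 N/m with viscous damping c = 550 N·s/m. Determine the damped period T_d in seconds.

ω_n = √(k/m) = √(17600/22.8) = 27.78 rad/s.
Critical damping c_c = 2√(k·m) = 2√(17600 × 22.8) = 1267 N·s/m, so ζ = c/c_c = 550/1267 = 0.4341.
ω_d = ω_n√(1 − ζ²) = 27.78 × √(1 − 0.188) = 25.03 rad/s.
T_d = 2π/ω_d = 0.2510 s.

0.251 s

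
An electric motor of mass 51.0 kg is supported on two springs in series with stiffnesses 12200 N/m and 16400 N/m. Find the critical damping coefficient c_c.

1190 N·s/m

Series springs: 1/k_eq = 1/12200 + 1/16400 = 0.0001429, so k_eq = 6996 N/m.
c_c = 2√(k_eq·m) = 2√(6996 × 51.0) = 2 × 597.3 = 1195 N·s/m.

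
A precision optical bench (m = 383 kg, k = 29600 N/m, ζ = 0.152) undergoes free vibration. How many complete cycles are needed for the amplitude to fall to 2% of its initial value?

Logarithmic decrement δ = 2πζ/√(1 − ζ²) = 2π × 0.1520/√(1 − 0.0231) = 0.9663.
x_n/x₀ = e^(−nδ) ≤ 0.02; take ln: n ≥ ln(1/0.02)/δ = 3.912/0.9663 = 4.049.
So 5 complete cycles are required.

5 cycles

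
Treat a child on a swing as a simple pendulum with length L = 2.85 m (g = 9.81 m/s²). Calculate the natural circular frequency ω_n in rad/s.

For a simple pendulum ω_n = √(g/L) = √(9.81/2.85) = √3.442 = 1.855 rad/s.

1.86 rad/s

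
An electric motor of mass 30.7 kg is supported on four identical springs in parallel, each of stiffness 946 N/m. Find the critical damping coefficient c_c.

Parallel springs add: k_eq = 4 × 946 = 3784 N/m.
c_c = 2√(k_eq·m) = 2√(3784 × 30.7) = 2 × 340.8 = 681.7 N·s/m.

682 N·s/m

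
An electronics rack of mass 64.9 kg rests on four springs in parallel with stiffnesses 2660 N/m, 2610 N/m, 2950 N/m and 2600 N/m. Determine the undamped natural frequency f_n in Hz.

Parallel springs add: k_eq = 2660 + 2610 + 2950 + 2600 = 10820 N/m.
ω_n = √(k_eq/m) = √(10820/64.9) = √166.7 = 12.91 rad/s.
f_n = ω_n/(2π) = 12.91/6.283 = 2.055 Hz.

2.05 Hz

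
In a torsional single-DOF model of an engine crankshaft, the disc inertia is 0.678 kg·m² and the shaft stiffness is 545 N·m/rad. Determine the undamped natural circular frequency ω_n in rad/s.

ω_n = √(k_t/J) = √(545/0.678) = √803.8 = 28.35 rad/s.

28.4 rad/s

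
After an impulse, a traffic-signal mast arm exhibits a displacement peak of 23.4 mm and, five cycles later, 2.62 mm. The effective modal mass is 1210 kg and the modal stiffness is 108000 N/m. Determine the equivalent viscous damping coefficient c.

Logarithmic decrement δ = (1/n)·ln(x₀/x_n) = (1/5)·ln(23.4/2.62) = (1/5)·ln(8.931) = 0.4379.
ζ = δ/√(4π² + δ²) = 0.4379/√(39.48 + 0.192) = 0.4379/6.298 = 0.06953.
c = ζ · 2√(km) = 0.06953 × 2√(108000 × 1210) = 0.06953 × 22860 = 1590 N·s/m.

1590 N·s/m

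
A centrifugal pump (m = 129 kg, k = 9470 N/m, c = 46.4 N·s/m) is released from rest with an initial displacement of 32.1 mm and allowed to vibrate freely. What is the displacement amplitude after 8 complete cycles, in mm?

11.2 mm

ζ = c/(2√(km)) = 46.4/(2√(9470 × 129)) = 46.4/2211 = 0.02099.
Logarithmic decrement δ = 2πζ/√(1 − ζ²) = 2π × 0.02099/√(1 − 0.000441) = 0.1319.
After n cycles, x_n/x₀ = e^(−nδ), so x_8 = 32.1 × e^(−8 × 0.1319) = 32.1 × 0.3481 = 11.17 mm.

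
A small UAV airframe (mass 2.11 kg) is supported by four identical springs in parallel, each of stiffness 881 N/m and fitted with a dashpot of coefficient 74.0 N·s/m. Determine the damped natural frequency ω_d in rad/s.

36.9 rad/s

Parallel springs add: k_eq = 4 × 881 = 3524 N/m.
ω_n = √(k_eq/m) = √(3524/2.11) = 40.87 rad/s.
Critical damping c_c = 2√(k_eq·m) = 2√(3524 × 2.11) = 172.5 N·s/m, so ζ = c/c_c = 74.0/172.5 = 0.4291.
ω_d = ω_n√(1 − ζ²) = 40.87 × √(1 − 0.184) = 36.91 rad/s.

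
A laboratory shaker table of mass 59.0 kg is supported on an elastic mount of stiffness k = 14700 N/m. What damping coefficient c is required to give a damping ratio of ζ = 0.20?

373 N·s/m

c_c = 2√(k·m) = 2√(14700 × 59.0) = 1863 N·s/m.
c = ζ·c_c = 0.20 × 1863 = 372.5 N·s/m.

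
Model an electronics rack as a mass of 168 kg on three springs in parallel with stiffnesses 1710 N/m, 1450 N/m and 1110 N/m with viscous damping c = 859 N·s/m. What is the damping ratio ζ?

0.507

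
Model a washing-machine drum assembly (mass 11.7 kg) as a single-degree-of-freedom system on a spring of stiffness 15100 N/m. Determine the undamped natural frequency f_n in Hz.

5.72 Hz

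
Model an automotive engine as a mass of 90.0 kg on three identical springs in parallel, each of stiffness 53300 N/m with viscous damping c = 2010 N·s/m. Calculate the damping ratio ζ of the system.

Parallel springs add: k_eq = 3 × 53300 = 159900 N/m.
ω_n = √(k_eq/m) = √(159900/90.0) = 42.15 rad/s.
Critical damping c_c = 2√(k_eq·m) = 2√(159900 × 90.0) = 7587 N·s/m, so ζ = c/c_c = 2010/7587 = 0.2649.

0.265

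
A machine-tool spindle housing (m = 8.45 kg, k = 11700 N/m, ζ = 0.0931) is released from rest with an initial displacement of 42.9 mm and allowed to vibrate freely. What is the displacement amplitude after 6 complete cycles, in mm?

1.26 mm

Logarithmic decrement δ = 2πζ/√(1 − ζ²) = 2π × 0.09310/√(1 − 0.00867) = 0.5875.
After n cycles, x_n/x₀ = e^(−nδ), so x_6 = 42.9 × e^(−6 × 0.5875) = 42.9 × 0.02945 = 1.263 mm.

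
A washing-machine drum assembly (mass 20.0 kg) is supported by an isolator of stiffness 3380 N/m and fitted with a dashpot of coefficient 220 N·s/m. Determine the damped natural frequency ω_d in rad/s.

ω_n = √(k/m) = √(3380/20.0) = 13.00 rad/s.
Critical damping c_c = 2√(k·m) = 2√(3380 × 20.0) = 520.0 N·s/m, so ζ = c/c_c = 220/520.0 = 0.4231.
ω_d = ω_n√(1 − ζ²) = 13.00 × √(1 − 0.179) = 11.78 rad/s.

11.8 rad/s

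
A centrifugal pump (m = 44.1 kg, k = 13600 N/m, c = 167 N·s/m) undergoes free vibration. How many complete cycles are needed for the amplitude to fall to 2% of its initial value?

6 cycles

ζ = c/(2√(km)) = 167/(2√(13600 × 44.1)) = 167/1549 = 0.1078.
Logarithmic decrement δ = 2πζ/√(1 − ζ²) = 2π × 0.1078/√(1 − 0.0116) = 0.6814.
x_n/x₀ = e^(−nδ) ≤ 0.02; take ln: n ≥ ln(1/0.02)/δ = 3.912/0.6814 = 5.741.
So 6 complete cycles are required.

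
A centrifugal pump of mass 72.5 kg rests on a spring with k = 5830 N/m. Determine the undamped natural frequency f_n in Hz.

1.43 Hz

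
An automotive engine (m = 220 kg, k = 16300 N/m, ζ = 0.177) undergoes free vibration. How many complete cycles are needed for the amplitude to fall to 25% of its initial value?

Logarithmic decrement δ = 2πζ/√(1 − ζ²) = 2π × 0.1770/√(1 − 0.0313) = 1.130.
x_n/x₀ = e^(−nδ) ≤ 0.25; take ln: n ≥ ln(1/0.25)/δ = 1.386/1.130 = 1.227.
So 2 complete cycles are required.

2 cycles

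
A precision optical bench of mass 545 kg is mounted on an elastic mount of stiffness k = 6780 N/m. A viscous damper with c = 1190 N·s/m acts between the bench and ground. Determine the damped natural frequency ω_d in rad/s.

ω_n = √(k/m) = √(6780/545) = 3.527 rad/s.
Critical damping c_c = 2√(k·m) = 2√(6780 × 545) = 3845 N·s/m, so ζ = c/c_c = 1190/3845 = 0.3095.
ω_d = ω_n√(1 − ζ²) = 3.527 × √(1 − 0.0958) = 3.354 rad/s.

3.35 rad/s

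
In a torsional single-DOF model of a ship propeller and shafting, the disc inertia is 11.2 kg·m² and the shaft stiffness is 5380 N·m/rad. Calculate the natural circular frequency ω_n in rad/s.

21.9 rad/s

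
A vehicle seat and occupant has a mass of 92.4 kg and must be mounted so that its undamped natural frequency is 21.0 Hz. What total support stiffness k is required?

1610000 N/m

ω_n = 2πf_n = 2π × 21.0 = 131.9 rad/s.
k = m·ω_n² = 92.4 × 131.9² = 92.4 × 17410 = 1609000 N/m.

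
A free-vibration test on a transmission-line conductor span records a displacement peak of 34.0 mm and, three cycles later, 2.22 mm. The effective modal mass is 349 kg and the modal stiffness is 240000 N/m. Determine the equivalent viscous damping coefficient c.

Logarithmic decrement δ = (1/n)·ln(x₀/x_n) = (1/3)·ln(34.0/2.22) = (1/3)·ln(15.32) = 0.9096.
ζ = δ/√(4π² + δ²) = 0.9096/√(39.48 + 0.827) = 0.9096/6.349 = 0.1433.
c = ζ · 2√(km) = 0.1433 × 2√(240000 × 349) = 0.1433 × 18300 = 2623 N·s/m.

2620 N·s/m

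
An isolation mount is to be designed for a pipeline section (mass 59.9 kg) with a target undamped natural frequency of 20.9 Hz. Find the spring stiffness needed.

1030000 N/m

ω_n = 2πf_n = 2π × 20.9 = 131.3 rad/s.
k = m·ω_n² = 59.9 × 131.3² = 59.9 × 17240 = 1033000 N/m.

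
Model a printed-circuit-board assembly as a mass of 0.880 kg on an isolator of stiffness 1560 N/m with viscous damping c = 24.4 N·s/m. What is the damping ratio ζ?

ω_n = √(k/m) = √(1560/0.880) = 42.10 rad/s.
Critical damping c_c = 2√(k·m) = 2√(1560 × 0.880) = 74.10 N·s/m, so ζ = c/c_c = 24.4/74.10 = 0.3293.

0.329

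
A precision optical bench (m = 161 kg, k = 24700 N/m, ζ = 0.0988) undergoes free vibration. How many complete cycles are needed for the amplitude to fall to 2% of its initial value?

Logarithmic decrement δ = 2πζ/√(1 − ζ²) = 2π × 0.09880/√(1 − 0.00976) = 0.6238.
x_n/x₀ = e^(−nδ) ≤ 0.02; take ln: n ≥ ln(1/0.02)/δ = 3.912/0.6238 = 6.271.
So 7 complete cycles are required.

7 cycles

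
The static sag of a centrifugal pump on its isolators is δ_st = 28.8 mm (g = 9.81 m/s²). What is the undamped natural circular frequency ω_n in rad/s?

18.5 rad/s

ω_n = √(g/δ_st) = √(9.81/0.0288) = √340.6 = 18.46 rad/s.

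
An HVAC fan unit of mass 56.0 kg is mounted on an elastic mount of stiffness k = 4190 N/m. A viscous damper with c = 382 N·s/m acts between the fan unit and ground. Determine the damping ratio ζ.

0.394

ω_n = √(k/m) = √(4190/56.0) = 8.650 rad/s.
Critical damping c_c = 2√(k·m) = 2√(4190 × 56.0) = 968.8 N·s/m, so ζ = c/c_c = 382/968.8 = 0.3943.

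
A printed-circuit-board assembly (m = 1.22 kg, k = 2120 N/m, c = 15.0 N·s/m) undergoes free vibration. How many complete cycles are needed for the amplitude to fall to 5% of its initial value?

ζ = c/(2√(km)) = 15.0/(2√(2120 × 1.22)) = 15.0/101.7 = 0.1475.
Logarithmic decrement δ = 2πζ/√(1 − ζ²) = 2π × 0.1475/√(1 − 0.0217) = 0.9368.
x_n/x₀ = e^(−nδ) ≤ 0.05; take ln: n ≥ ln(1/0.05)/δ = 2.996/0.9368 = 3.198.
So 4 complete cycles are required.

4 cycles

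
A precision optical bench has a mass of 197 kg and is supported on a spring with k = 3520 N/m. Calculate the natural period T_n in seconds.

ω_n = √(k/m) = √(3520/197) = √17.87 = 4.227 rad/s.
T_n = 2π/ω_n = 6.283/4.227 = 1.486 s.

1.49 s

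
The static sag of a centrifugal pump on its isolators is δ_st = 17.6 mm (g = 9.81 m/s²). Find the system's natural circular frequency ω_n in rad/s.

23.6 rad/s

ω_n = √(g/δ_st) = √(9.81/0.0176) = √557.4 = 23.61 rad/s.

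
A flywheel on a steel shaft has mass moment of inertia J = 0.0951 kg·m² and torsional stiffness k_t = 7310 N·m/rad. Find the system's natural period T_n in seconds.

0.0227 s

ω_n = √(k_t/J) = √(7310/0.0951) = √76870 = 277.2 rad/s.
T_n = 2π/ω_n = 6.283/277.2 = 0.02266 s.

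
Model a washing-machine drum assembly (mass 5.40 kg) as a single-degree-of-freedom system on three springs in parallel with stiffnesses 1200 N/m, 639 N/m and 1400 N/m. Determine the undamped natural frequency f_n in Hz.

3.90 Hz

Parallel springs add: k_eq = 1200 + 639 + 1400 = 3239 N/m.
ω_n = √(k_eq/m) = √(3239/5.40) = √599.8 = 24.49 rad/s.
f_n = ω_n/(2π) = 24.49/6.283 = 3.898 Hz.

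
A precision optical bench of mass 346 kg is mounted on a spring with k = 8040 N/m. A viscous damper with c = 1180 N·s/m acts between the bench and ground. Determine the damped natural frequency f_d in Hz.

ω_n = √(k/m) = √(8040/346) = 4.820 rad/s.
Critical damping c_c = 2√(k·m) = 2√(8040 × 346) = 3336 N·s/m, so ζ = c/c_c = 1180/3336 = 0.3537.
ω_d = ω_n√(1 − ζ²) = 4.820 × √(1 − 0.125) = 4.509 rad/s.
f_d = ω_d/(2π) = 0.7176 Hz.

0.718 Hz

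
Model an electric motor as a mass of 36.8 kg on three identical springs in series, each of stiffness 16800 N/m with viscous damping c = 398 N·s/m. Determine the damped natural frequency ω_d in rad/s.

11.1 rad/s

Series springs: 1/k_eq = 3/16800, so k_eq = 16800/3 = 5600 N/m.
ω_n = √(k_eq/m) = √(5600/36.8) = 12.34 rad/s.
Critical damping c_c = 2√(k_eq·m) = 2√(5600 × 36.8) = 907.9 N·s/m, so ζ = c/c_c = 398/907.9 = 0.4384.
ω_d = ω_n√(1 − ζ²) = 12.34 × √(1 − 0.192) = 11.09 rad/s.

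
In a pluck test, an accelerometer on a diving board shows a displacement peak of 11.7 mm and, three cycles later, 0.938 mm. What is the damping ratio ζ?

0.133

Logarithmic decrement δ = (1/n)·ln(x₀/x_n) = (1/3)·ln(11.7/0.938) = (1/3)·ln(12.47) = 0.8412.
ζ = δ/√(4π² + δ²) = 0.8412/√(39.48 + 0.708) = 0.8412/6.339 = 0.1327.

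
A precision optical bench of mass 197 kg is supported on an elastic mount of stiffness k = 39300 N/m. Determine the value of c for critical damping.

5560 N·s/m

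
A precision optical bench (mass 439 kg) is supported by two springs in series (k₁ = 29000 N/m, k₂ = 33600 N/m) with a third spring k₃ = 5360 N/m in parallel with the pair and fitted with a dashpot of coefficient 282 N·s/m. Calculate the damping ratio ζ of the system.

Series pair: k_s = k₁k₂/(k₁+k₂) = (29000)(33600)/(29000 + 33600) = 15570 N/m. In parallel with k₃: k_eq = 15570 + 5360 = 20930 N/m.
ω_n = √(k_eq/m) = √(20930/439) = 6.904 rad/s.
Critical damping c_c = 2√(k_eq·m) = 2√(20930 × 439) = 6062 N·s/m, so ζ = c/c_c = 282/6062 = 0.04652.

0.0465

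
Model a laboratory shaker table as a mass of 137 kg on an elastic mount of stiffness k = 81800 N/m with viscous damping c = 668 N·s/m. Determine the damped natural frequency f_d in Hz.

3.87 Hz

ω_n = √(k/m) = √(81800/137) = 24.44 rad/s.
Critical damping c_c = 2√(k·m) = 2√(81800 × 137) = 6695 N·s/m, so ζ = c/c_c = 668/6695 = 0.09977.
ω_d = ω_n√(1 − ζ²) = 24.44 × √(1 − 0.00995) = 24.31 rad/s.
f_d = ω_d/(2π) = 3.870 Hz.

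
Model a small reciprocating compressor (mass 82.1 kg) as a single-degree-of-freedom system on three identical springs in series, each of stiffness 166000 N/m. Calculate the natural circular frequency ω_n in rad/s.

26.0 rad/s

Series springs: 1/k_eq = 3/166000, so k_eq = 166000/3 = 55330 N/m.
ω_n = √(k_eq/m) = √(55330/82.1) = √674.0 = 25.96 rad/s.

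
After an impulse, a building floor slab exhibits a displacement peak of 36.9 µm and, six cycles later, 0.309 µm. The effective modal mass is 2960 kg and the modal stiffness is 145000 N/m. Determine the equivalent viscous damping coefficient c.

Logarithmic decrement δ = (1/n)·ln(x₀/x_n) = (1/6)·ln(36.9/0.309) = (1/6)·ln(119.4) = 0.7971.
ζ = δ/√(4π² + δ²) = 0.7971/√(39.48 + 0.635) = 0.7971/6.334 = 0.1259.
c = ζ · 2√(km) = 0.1259 × 2√(145000 × 2960) = 0.1259 × 41430 = 5215 N·s/m.

5210 N·s/m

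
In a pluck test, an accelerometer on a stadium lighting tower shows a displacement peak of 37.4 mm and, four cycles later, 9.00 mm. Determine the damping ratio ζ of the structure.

0.0566

Logarithmic decrement δ = (1/n)·ln(x₀/x_n) = (1/4)·ln(37.4/9.00) = (1/4)·ln(4.156) = 0.3561.
ζ = δ/√(4π² + δ²) = 0.3561/√(39.48 + 0.127) = 0.3561/6.293 = 0.05659.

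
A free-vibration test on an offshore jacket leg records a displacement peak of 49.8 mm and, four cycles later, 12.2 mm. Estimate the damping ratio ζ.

Logarithmic decrement δ = (1/n)·ln(x₀/x_n) = (1/4)·ln(49.8/12.2) = (1/4)·ln(4.082) = 0.3516.
ζ = δ/√(4π² + δ²) = 0.3516/√(39.48 + 0.124) = 0.3516/6.293 = 0.05588.

0.0559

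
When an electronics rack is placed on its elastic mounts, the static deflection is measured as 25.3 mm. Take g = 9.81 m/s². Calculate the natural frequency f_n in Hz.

ω_n = √(g/δ_st) = √(9.81/0.0253) = √387.7 = 19.69 rad/s.
f_n = ω_n/(2π) = 19.69/6.283 = 3.134 Hz.

3.13 Hz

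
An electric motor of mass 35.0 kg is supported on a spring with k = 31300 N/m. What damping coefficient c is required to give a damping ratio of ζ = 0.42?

c_c = 2√(k·m) = 2√(31300 × 35.0) = 2093 N·s/m.
c = ζ·c_c = 0.42 × 2093 = 879.2 N·s/m.

879 N·s/m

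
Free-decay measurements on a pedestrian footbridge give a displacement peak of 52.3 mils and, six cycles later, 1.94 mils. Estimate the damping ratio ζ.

Logarithmic decrement δ = (1/n)·ln(x₀/x_n) = (1/6)·ln(52.3/1.94) = (1/6)·ln(26.96) = 0.5491.
ζ = δ/√(4π² + δ²) = 0.5491/√(39.48 + 0.301) = 0.5491/6.307 = 0.08705.

0.0871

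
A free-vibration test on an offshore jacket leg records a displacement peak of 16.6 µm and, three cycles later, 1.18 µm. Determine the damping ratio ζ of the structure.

0.139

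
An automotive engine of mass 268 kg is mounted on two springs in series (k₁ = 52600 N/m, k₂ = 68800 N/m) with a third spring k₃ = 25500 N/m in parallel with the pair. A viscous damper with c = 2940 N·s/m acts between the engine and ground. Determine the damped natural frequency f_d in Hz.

Series pair: k_s = k₁k₂/(k₁+k₂) = (52600)(68800)/(52600 + 68800) = 29810 N/m. In parallel with k₃: k_eq = 29810 + 25500 = 55310 N/m.
ω_n = √(k_eq/m) = √(55310/268) = 14.37 rad/s.
Critical damping c_c = 2√(k_eq·m) = 2√(55310 × 268) = 7700 N·s/m, so ζ = c/c_c = 2940/7700 = 0.3818.
ω_d = ω_n√(1 − ζ²) = 14.37 × √(1 − 0.146) = 13.28 rad/s.
f_d = ω_d/(2π) = 2.113 Hz.

2.11 Hz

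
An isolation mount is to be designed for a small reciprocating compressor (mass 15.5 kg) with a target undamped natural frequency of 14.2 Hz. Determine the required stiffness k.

123000 N/m

ω_n = 2πf_n = 2π × 14.2 = 89.22 rad/s.
k = m·ω_n² = 15.5 × 89.22² = 15.5 × 7960 = 123400 N/m.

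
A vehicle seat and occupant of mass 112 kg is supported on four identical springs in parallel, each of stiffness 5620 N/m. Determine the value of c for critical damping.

Parallel springs add: k_eq = 4 × 5620 = 22480 N/m.
c_c = 2√(k_eq·m) = 2√(22480 × 112) = 2 × 1587 = 3173 N·s/m.

3170 N·s/m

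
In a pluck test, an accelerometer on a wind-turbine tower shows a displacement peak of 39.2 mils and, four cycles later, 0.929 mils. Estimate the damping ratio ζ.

Logarithmic decrement δ = (1/n)·ln(x₀/x_n) = (1/4)·ln(39.2/0.929) = (1/4)·ln(42.20) = 0.9356.
ζ = δ/√(4π² + δ²) = 0.9356/√(39.48 + 0.875) = 0.9356/6.352 = 0.1473.

0.147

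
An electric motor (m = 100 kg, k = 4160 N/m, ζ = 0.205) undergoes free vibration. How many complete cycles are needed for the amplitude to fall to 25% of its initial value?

2 cycles

Logarithmic decrement δ = 2πζ/√(1 − ζ²) = 2π × 0.2050/√(1 − 0.0420) = 1.316.
x_n/x₀ = e^(−nδ) ≤ 0.25; take ln: n ≥ ln(1/0.25)/δ = 1.386/1.316 = 1.053.
So 2 complete cycles are required.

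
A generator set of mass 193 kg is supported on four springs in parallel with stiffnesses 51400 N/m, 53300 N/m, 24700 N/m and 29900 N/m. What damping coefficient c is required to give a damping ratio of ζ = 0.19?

Parallel springs add: k_eq = 51400 + 53300 + 24700 + 29900 = 159300 N/m.
c_c = 2√(k_eq·m) = 2√(159300 × 193) = 11090 N·s/m.
c = ζ·c_c = 0.19 × 11090 = 2107 N·s/m.

2110 N·s/m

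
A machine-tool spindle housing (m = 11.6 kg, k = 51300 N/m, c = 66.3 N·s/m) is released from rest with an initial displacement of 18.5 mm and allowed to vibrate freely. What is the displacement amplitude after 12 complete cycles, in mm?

ζ = c/(2√(km)) = 66.3/(2√(51300 × 11.6)) = 66.3/1543 = 0.04297.
Logarithmic decrement δ = 2πζ/√(1 − ζ²) = 2π × 0.04297/√(1 − 0.00185) = 0.2703.
After n cycles, x_n/x₀ = e^(−nδ), so x_12 = 18.5 × e^(−12 × 0.2703) = 18.5 × 0.03904 = 0.7223 mm.

0.722 mm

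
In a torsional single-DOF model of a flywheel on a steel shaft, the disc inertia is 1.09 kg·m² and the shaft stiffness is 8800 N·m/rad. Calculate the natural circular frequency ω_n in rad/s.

89.9 rad/s

ω_n = √(k_t/J) = √(8800/1.09) = √8073 = 89.85 rad/s.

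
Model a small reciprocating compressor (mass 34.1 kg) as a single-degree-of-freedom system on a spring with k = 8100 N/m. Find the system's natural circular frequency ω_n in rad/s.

ω_n = √(k/m) = √(8100/34.1) = √237.5 = 15.41 rad/s.

15.4 rad/s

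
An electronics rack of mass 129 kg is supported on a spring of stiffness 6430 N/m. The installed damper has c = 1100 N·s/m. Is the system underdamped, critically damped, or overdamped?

c_c = 2√(k·m) = 1822 N·s/m; ζ = c/c_c = 1100/1822 = 0.604.
Since ζ < 1 the system is underdamped.

underdamped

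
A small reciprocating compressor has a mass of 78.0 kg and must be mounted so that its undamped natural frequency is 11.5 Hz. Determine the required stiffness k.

ω_n = 2πf_n = 2π × 11.5 = 72.26 rad/s.
k = m·ω_n² = 78.0 × 72.26² = 78.0 × 5221 = 407200 N/m.

407000 N/m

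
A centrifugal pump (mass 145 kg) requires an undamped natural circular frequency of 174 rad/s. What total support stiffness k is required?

k = m·ω_n² = 145 × 174.0² = 145 × 30280 = 4390000 N/m.

4390000 N/m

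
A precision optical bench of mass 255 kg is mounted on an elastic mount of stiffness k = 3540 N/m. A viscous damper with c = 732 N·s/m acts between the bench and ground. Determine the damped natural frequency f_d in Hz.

ω_n = √(k/m) = √(3540/255) = 3.726 rad/s.
Critical damping c_c = 2√(k·m) = 2√(3540 × 255) = 1900 N·s/m, so ζ = c/c_c = 732/1900 = 0.3852.
ω_d = ω_n√(1 − ζ²) = 3.726 × √(1 − 0.148) = 3.438 rad/s.
f_d = ω_d/(2π) = 0.5472 Hz.

0.547 Hz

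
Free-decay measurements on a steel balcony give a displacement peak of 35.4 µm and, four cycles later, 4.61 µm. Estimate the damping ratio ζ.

Logarithmic decrement δ = (1/n)·ln(x₀/x_n) = (1/4)·ln(35.4/4.61) = (1/4)·ln(7.679) = 0.5096.
ζ = δ/√(4π² + δ²) = 0.5096/√(39.48 + 0.260) = 0.5096/6.304 = 0.08084.

0.0808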